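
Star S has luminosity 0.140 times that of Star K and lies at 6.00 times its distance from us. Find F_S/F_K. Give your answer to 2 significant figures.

F = L/(4πd²), so F_S/F_K = (L_S/L_K) / (d_S/d_K)²
= 0.140 / (6.00)² = 0.140 / 36.00 = 0.003889.

0.0039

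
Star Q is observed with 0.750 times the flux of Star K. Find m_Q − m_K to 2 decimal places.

0.31

m_Q − m_K = −2.5 log₁₀(F_Q/F_K) = −2.5 log₁₀(0.750) = −2.5 × (-0.125) = 0.312.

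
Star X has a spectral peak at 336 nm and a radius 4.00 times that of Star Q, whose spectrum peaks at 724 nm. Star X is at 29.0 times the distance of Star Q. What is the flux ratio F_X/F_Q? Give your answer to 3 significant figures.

0.410

Wien's law: T_X/T_Q = λ_Q/λ_X = 724/336 = 2.155.
L_X/L_Q = (R_X/R_Q)²(T_X/T_Q)⁴ = (4.00)²(2.155)⁴ = 344.9.
F_X/F_Q = (L_X/L_Q)/(d_X/d_Q)² = 344.9/(29.0)² = 0.4101.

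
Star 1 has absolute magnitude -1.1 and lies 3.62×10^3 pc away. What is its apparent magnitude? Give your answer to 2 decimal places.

m = M + 5 log₁₀(d/10 pc) = -1.1 + 5 log₁₀(3.62×10^3/10)
  = -1.1 + 5 × 2.559 = -1.1 + 12.79 = 11.69.

11.69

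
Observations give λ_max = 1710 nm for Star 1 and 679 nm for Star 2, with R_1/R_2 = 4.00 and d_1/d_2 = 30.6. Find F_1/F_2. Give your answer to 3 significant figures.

Wien's law: T_1/T_2 = λ_2/λ_1 = 679/1710 = 0.3971.
L_1/L_2 = (R_1/R_2)²(T_1/T_2)⁴ = (4.00)²(0.3971)⁴ = 0.3978.
F_1/F_2 = (L_1/L_2)/(d_1/d_2)² = 0.3978/(30.6)² = 4.248×10^-4.

4.25×10^-4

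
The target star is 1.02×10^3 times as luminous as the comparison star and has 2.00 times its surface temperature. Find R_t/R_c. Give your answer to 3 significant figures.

7.98

L ∝ R²T⁴ gives R ∝ √L / T², so
R_t/R_c = √(1.02×10^3) / (2.00)² = 31.94 / 4.000 = 7.984.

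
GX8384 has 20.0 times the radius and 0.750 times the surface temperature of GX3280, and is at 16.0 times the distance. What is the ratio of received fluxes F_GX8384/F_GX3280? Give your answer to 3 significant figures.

L_GX8384/L_GX3280 = (R_GX8384/R_GX3280)²(T_GX8384/T_GX3280)⁴ = (20.0)² × (0.750)⁴ = 126.6.
F_GX8384/F_GX3280 = (L_GX8384/L_GX3280)/(d_GX8384/d_GX3280)² = 126.6 / (16.0)² = 0.4944.

0.494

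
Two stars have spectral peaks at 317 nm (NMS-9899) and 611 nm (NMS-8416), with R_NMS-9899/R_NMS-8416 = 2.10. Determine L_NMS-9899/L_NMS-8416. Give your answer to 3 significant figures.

60.9

Wien's law gives T ∝ 1/λ_max, so T_NMS-9899/T_NMS-8416 = λ_NMS-8416/λ_NMS-9899 = 611/317 = 1.927.
Then L ∝ R²T⁴ gives L_NMS-9899/L_NMS-8416 = (2.10)² × (1.927)⁴ = 4.410 × 13.80 = 60.86.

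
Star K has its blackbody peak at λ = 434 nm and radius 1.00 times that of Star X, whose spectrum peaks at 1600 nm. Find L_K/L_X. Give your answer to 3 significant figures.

185

Wien's law gives T ∝ 1/λ_max, so T_K/T_X = λ_X/λ_K = 1600/434 = 3.687.
Then L ∝ R²T⁴ gives L_K/L_X = (1.00)² × (3.687)⁴ = 1.000 × 184.7 = 184.7.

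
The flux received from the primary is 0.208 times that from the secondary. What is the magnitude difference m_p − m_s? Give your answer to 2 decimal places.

1.70

m_p − m_s = −2.5 log₁₀(F_p/F_s) = −2.5 log₁₀(0.208) = −2.5 × (-0.682) = 1.705.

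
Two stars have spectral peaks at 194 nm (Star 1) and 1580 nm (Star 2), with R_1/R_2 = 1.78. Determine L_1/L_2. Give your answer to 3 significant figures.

Wien's law gives T ∝ 1/λ_max, so T_1/T_2 = λ_2/λ_1 = 1580/194 = 8.144.
Then L ∝ R²T⁴ gives L_1/L_2 = (1.78)² × (8.144)⁴ = 3.168 × 4400 = 1.394×10^4.

1.39×10^4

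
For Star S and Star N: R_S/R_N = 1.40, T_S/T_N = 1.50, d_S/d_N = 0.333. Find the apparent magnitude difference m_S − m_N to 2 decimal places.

-4.88

L_S/L_N = (1.40)²(1.50)⁴ = 9.922.
F_S/F_N = (L_S/L_N)/(d_S/d_N)² = 9.922/0.1109 = 89.48.
m_S − m_N = −2.5 log₁₀(89.48) = -4.88.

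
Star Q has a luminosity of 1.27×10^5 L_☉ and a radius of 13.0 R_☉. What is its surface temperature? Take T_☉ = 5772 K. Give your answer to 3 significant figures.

3.02×10^4 K

T/T_☉ = (L/L_☉)^(1/4) / (R/R_☉)^(1/2)
T = 5772 × (1.27×10^5)^(1/4) / √(13.0) = 5772 × 18.88 / 3.606 = 3.022×10^4 K.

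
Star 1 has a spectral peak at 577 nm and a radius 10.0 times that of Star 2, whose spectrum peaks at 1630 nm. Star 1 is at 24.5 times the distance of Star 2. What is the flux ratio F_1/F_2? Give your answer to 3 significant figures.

10.6

Wien's law: T_1/T_2 = λ_2/λ_1 = 1630/577 = 2.825.
L_1/L_2 = (R_1/R_2)²(T_1/T_2)⁴ = (10.0)²(2.825)⁴ = 6369.
F_1/F_2 = (L_1/L_2)/(d_1/d_2)² = 6369/(24.5)² = 10.61.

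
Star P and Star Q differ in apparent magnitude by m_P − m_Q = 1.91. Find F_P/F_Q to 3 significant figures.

0.172

F_P/F_Q = 10^(−(m_P − m_Q)/2.5) = 10^(-1.91/2.5) = 10^-0.764 = 0.1722.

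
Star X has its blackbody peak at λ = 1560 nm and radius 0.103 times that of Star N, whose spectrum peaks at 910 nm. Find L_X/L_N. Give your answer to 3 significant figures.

0.00123

Wien's law gives T ∝ 1/λ_max, so T_X/T_N = λ_N/λ_X = 910/1560 = 0.5833.
Then L ∝ R²T⁴ gives L_X/L_N = (0.103)² × (0.5833)⁴ = 0.01061 × 0.1158 = 0.001228.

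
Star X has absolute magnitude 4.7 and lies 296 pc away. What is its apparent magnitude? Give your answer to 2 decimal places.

12.06

m = M + 5 log₁₀(d/10 pc) = 4.7 + 5 log₁₀(296/10)
  = 4.7 + 5 × 1.471 = 4.7 + 7.36 = 12.06.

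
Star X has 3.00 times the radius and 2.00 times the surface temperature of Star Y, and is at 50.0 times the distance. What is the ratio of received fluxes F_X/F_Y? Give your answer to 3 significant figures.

0.0576

L_X/L_Y = (R_X/R_Y)²(T_X/T_Y)⁴ = (3.00)² × (2.00)⁴ = 144.0.
F_X/F_Y = (L_X/L_Y)/(d_X/d_Y)² = 144.0 / (50.0)² = 0.05760.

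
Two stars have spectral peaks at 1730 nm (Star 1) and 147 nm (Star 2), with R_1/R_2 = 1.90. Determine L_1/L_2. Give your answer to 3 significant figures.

1.88×10^-4

Wien's law gives T ∝ 1/λ_max, so T_1/T_2 = λ_2/λ_1 = 147/1730 = 0.08497.
Then L ∝ R²T⁴ gives L_1/L_2 = (1.90)² × (0.08497)⁴ = 3.610 × 5.213×10^-5 = 1.882×10^-4.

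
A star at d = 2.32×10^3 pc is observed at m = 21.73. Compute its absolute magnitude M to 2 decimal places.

9.90

M = m − 5 log₁₀(d/10 pc) = 21.73 − 5 log₁₀(2.32×10^3/10)
  = 21.73 − 5 × 2.365 = 21.73 − 11.83 = 9.90.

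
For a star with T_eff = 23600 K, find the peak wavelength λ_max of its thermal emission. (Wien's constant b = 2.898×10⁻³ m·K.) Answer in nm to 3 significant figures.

λ_max = b/T = 2.898×10⁻³ / 23600 = 1.23×10^-7 m = 122.8 nm.

123 nm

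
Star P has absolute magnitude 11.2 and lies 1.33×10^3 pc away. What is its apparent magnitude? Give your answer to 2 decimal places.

21.82

m = M + 5 log₁₀(d/10 pc) = 11.2 + 5 log₁₀(1.33×10^3/10)
  = 11.2 + 5 × 2.124 = 11.2 + 10.62 = 21.82.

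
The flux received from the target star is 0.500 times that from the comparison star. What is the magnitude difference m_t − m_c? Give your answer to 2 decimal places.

m_t − m_c = −2.5 log₁₀(F_t/F_c) = −2.5 log₁₀(0.500) = −2.5 × (-0.301) = 0.753.

0.75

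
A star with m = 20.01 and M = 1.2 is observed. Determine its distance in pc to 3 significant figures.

m − M = 5 log₁₀(d/10 pc)
20.01 − (1.2) = 18.81 = 5 log₁₀(d/10)
d = 10 × 10^(18.81/5) = 10 × 10^3.762 = 5.781×10^4 pc.

5.78×10^4 pc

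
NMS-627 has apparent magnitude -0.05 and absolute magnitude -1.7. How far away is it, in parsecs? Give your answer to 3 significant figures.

21.4 pc

m − M = 5 log₁₀(d/10 pc)
-0.05 − (-1.7) = 1.65 = 5 log₁₀(d/10)
d = 10 × 10^(1.65/5) = 10 × 10^0.330 = 21.38 pc.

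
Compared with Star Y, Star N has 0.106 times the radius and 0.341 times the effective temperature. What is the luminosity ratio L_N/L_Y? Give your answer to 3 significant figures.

1.52×10^-4

From the Stefan–Boltzmann law, L ∝ R²T⁴, so
L_N/L_Y = (R_N/R_Y)² (T_N/T_Y)⁴ = (0.106)² × (0.341)⁴ = 0.01124 × 0.01352 = 1.519×10^-4.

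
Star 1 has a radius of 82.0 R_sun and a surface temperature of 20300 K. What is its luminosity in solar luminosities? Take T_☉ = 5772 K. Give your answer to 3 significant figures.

L/L_☉ = (R/R_☉)² (T/T_☉)⁴ = (82.0)² × (20300/5772)⁴
       = 6724 × (3.517)⁴ = 6724 × 153.0 = 1.029×10^6.

1.03×10^6 solar luminosities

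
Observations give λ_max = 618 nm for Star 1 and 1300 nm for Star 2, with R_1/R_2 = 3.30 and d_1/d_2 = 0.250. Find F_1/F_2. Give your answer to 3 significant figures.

3.41×10^3

Wien's law: T_1/T_2 = λ_2/λ_1 = 1300/618 = 2.104.
L_1/L_2 = (R_1/R_2)²(T_1/T_2)⁴ = (3.30)²(2.104)⁴ = 213.2.
F_1/F_2 = (L_1/L_2)/(d_1/d_2)² = 213.2/(0.250)² = 3412.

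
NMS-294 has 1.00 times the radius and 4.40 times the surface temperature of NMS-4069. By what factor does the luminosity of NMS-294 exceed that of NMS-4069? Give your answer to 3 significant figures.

From the Stefan–Boltzmann law, L ∝ R²T⁴, so
L_NMS-294/L_NMS-4069 = (R_NMS-294/R_NMS-4069)² (T_NMS-294/T_NMS-4069)⁴ = (1.00)² × (4.40)⁴ = 1.000 × 374.8 = 374.8.

375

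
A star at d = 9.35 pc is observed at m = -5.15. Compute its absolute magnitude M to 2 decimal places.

M = m − 5 log₁₀(d/10 pc) = -5.15 − 5 log₁₀(9.35/10)
  = -5.15 − 5 × -0.029 = -5.15 − -0.15 = -5.00.

-5.00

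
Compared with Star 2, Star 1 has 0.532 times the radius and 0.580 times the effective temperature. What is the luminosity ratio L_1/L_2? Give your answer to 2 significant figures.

0.032

From the Stefan–Boltzmann law, L ∝ R²T⁴, so
L_1/L_2 = (R_1/R_2)² (T_1/T_2)⁴ = (0.532)² × (0.580)⁴ = 0.2830 × 0.1132 = 0.03203.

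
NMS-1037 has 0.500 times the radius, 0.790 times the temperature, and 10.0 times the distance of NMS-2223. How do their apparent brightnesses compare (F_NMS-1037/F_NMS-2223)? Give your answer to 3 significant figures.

9.74×10^-4

L_NMS-1037/L_NMS-2223 = (R_NMS-1037/R_NMS-2223)²(T_NMS-1037/T_NMS-2223)⁴ = (0.500)² × (0.790)⁴ = 0.09738.
F_NMS-1037/F_NMS-2223 = (L_NMS-1037/L_NMS-2223)/(d_NMS-1037/d_NMS-2223)² = 0.09738 / (10.0)² = 9.738×10^-4.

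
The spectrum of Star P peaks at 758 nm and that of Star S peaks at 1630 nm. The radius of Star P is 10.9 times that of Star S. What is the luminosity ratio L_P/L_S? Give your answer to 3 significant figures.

Wien's law gives T ∝ 1/λ_max, so T_P/T_S = λ_S/λ_P = 1630/758 = 2.150.
Then L ∝ R²T⁴ gives L_P/L_S = (10.9)² × (2.150)⁴ = 118.8 × 21.38 = 2541.

2.54×10^3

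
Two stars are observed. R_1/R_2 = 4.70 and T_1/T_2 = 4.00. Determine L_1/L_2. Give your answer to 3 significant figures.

From the Stefan–Boltzmann law, L ∝ R²T⁴, so
L_1/L_2 = (R_1/R_2)² (T_1/T_2)⁴ = (4.70)² × (4.00)⁴ = 22.09 × 256.0 = 5655.

5.66×10^3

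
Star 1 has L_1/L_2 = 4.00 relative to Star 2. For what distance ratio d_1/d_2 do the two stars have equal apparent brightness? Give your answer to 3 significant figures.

Equal flux requires L_1/d_1² = L_2/d_2², so d_1/d_2 = √(L_1/L_2)
= √(4.00) = 2.000.

2.00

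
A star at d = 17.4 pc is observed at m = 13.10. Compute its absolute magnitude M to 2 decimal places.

11.90

M = m − 5 log₁₀(d/10 pc) = 13.10 − 5 log₁₀(17.4/10)
  = 13.10 − 5 × 0.241 = 13.10 − 1.20 = 11.90.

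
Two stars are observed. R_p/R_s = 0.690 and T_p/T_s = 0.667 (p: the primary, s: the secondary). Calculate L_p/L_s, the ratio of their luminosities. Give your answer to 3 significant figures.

0.0942

From the Stefan–Boltzmann law, L ∝ R²T⁴, so
L_p/L_s = (R_p/R_s)² (T_p/T_s)⁴ = (0.690)² × (0.667)⁴ = 0.4761 × 0.1979 = 0.09423.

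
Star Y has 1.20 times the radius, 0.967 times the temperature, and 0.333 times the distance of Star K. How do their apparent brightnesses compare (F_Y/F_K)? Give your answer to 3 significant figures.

11.4

L_Y/L_K = (R_Y/R_K)²(T_Y/T_K)⁴ = (1.20)² × (0.967)⁴ = 1.259.
F_Y/F_K = (L_Y/L_K)/(d_Y/d_K)² = 1.259 / (0.333)² = 11.35.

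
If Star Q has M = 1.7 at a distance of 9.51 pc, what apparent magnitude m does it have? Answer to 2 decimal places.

1.59

m = M + 5 log₁₀(d/10 pc) = 1.7 + 5 log₁₀(9.51/10)
  = 1.7 + 5 × -0.022 = 1.7 + -0.11 = 1.59.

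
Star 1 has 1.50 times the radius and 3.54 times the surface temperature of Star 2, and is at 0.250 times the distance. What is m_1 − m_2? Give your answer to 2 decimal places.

-9.38

L_1/L_2 = (1.50)²(3.54)⁴ = 353.3.
F_1/F_2 = (L_1/L_2)/(d_1/d_2)² = 353.3/0.06250 = 5653.
m_1 − m_2 = −2.5 log₁₀(5653) = -9.38.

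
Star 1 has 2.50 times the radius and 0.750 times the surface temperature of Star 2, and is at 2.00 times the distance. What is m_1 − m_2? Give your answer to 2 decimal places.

0.76

L_1/L_2 = (2.50)²(0.750)⁴ = 1.978.
F_1/F_2 = (L_1/L_2)/(d_1/d_2)² = 1.978/4.000 = 0.4944.
m_1 − m_2 = −2.5 log₁₀(0.4944) = 0.76.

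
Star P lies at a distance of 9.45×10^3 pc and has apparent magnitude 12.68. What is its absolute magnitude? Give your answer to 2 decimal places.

-2.20

M = m − 5 log₁₀(d/10 pc) = 12.68 − 5 log₁₀(9.45×10^3/10)
  = 12.68 − 5 × 2.975 = 12.68 − 14.88 = -2.20.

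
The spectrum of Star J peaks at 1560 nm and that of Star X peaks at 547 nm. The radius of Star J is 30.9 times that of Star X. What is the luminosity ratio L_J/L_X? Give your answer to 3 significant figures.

14.4

Wien's law gives T ∝ 1/λ_max, so T_J/T_X = λ_X/λ_J = 547/1560 = 0.3506.
Then L ∝ R²T⁴ gives L_J/L_X = (30.9)² × (0.3506)⁴ = 954.8 × 0.01512 = 14.43.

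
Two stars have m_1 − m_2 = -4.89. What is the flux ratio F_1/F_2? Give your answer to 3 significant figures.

F_1/F_2 = 10^(−(m_1 − m_2)/2.5) = 10^(4.89/2.5) = 10^1.956 = 90.36.

90.4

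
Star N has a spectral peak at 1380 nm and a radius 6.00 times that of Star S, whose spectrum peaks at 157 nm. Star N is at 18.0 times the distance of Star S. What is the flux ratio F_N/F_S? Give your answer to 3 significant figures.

1.86×10^-5

Wien's law: T_N/T_S = λ_S/λ_N = 157/1380 = 0.1138.
L_N/L_S = (R_N/R_S)²(T_N/T_S)⁴ = (6.00)²(0.1138)⁴ = 0.006031.
F_N/F_S = (L_N/L_S)/(d_N/d_S)² = 0.006031/(18.0)² = 1.861×10^-5.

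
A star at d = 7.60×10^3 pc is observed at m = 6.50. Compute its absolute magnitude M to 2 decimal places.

M = m − 5 log₁₀(d/10 pc) = 6.50 − 5 log₁₀(7.60×10^3/10)
  = 6.50 − 5 × 2.881 = 6.50 − 14.40 = -7.90.

-7.90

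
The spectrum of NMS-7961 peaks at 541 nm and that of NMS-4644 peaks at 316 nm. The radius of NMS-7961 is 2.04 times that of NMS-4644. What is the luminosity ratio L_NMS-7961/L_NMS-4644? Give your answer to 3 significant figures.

0.484

Wien's law gives T ∝ 1/λ_max, so T_NMS-7961/T_NMS-4644 = λ_NMS-4644/λ_NMS-7961 = 316/541 = 0.5841.
Then L ∝ R²T⁴ gives L_NMS-7961/L_NMS-4644 = (2.04)² × (0.5841)⁴ = 4.162 × 0.1164 = 0.4844.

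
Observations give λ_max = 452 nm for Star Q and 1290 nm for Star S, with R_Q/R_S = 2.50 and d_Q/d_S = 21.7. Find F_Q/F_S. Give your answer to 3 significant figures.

Wien's law: T_Q/T_S = λ_S/λ_Q = 1290/452 = 2.854.
L_Q/L_S = (R_Q/R_S)²(T_Q/T_S)⁴ = (2.50)²(2.854)⁴ = 414.7.
F_Q/F_S = (L_Q/L_S)/(d_Q/d_S)² = 414.7/(21.7)² = 0.8806.

0.881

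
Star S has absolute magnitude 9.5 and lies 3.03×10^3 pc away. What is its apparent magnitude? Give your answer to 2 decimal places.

21.91

m = M + 5 log₁₀(d/10 pc) = 9.5 + 5 log₁₀(3.03×10^3/10)
  = 9.5 + 5 × 2.481 = 9.5 + 12.41 = 21.91.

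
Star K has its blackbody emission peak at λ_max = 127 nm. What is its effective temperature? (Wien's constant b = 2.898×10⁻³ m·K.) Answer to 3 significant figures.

2.28×10^4 K

T = b/λ_max = 2.898×10⁻³ / (127×10⁻⁹) = 2.282×10^4 K.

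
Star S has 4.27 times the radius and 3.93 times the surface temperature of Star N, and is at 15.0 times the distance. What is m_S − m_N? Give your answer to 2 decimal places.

-3.22

L_S/L_N = (4.27)²(3.93)⁴ = 4349.
F_S/F_N = (L_S/L_N)/(d_S/d_N)² = 4349/225.0 = 19.33.
m_S − m_N = −2.5 log₁₀(19.33) = -3.22.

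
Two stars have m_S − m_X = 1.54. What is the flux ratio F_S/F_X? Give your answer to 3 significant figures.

F_S/F_X = 10^(−(m_S − m_X)/2.5) = 10^(-1.54/2.5) = 10^-0.616 = 0.2421.

0.242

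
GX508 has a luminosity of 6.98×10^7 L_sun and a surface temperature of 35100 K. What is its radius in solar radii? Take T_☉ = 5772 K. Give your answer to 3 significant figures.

R/R_☉ = √(L/L_☉) / (T/T_☉)² = √(6.98×10^7) / (6.081)²
       = 8355 / 36.98 = 225.9.

226 solar radii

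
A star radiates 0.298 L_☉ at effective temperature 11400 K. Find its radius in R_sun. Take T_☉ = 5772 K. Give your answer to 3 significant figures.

0.140 R_sun

R/R_☉ = √(L/L_☉) / (T/T_☉)² = √(0.298) / (1.975)²
       = 0.5459 / 3.901 = 0.1399.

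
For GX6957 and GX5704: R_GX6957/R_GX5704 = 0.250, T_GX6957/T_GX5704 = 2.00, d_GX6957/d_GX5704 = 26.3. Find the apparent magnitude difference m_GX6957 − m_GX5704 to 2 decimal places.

L_GX6957/L_GX5704 = (0.250)²(2.00)⁴ = 1.000.
F_GX6957/F_GX5704 = (L_GX6957/L_GX5704)/(d_GX6957/d_GX5704)² = 1.000/691.7 = 0.001446.
m_GX6957 − m_GX5704 = −2.5 log₁₀(0.001446) = 7.10.

7.10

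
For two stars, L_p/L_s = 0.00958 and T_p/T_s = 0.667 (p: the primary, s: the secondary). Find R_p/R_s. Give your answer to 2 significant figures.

0.22

L ∝ R²T⁴ gives R ∝ √L / T², so
R_p/R_s = √(0.00958) / (0.667)² = 0.09788 / 0.4449 = 0.2200.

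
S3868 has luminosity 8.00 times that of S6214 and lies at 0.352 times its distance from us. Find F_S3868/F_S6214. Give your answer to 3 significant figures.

F = L/(4πd²), so F_S3868/F_S6214 = (L_S3868/L_S6214) / (d_S3868/d_S6214)²
= 8.00 / (0.352)² = 8.00 / 0.1239 = 64.57.

64.6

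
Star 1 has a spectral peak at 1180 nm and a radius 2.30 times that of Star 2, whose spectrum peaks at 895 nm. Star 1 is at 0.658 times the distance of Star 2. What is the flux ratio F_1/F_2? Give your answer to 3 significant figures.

Wien's law: T_1/T_2 = λ_2/λ_1 = 895/1180 = 0.7585.
L_1/L_2 = (R_1/R_2)²(T_1/T_2)⁴ = (2.30)²(0.7585)⁴ = 1.751.
F_1/F_2 = (L_1/L_2)/(d_1/d_2)² = 1.751/(0.658)² = 4.044.

4.04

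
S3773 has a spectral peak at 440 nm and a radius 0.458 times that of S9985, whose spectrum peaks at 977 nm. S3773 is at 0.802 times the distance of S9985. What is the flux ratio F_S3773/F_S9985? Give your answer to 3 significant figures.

Wien's law: T_S3773/T_S9985 = λ_S9985/λ_S3773 = 977/440 = 2.220.
L_S3773/L_S9985 = (R_S3773/R_S9985)²(T_S3773/T_S9985)⁴ = (0.458)²(2.220)⁴ = 5.099.
F_S3773/F_S9985 = (L_S3773/L_S9985)/(d_S3773/d_S9985)² = 5.099/(0.802)² = 7.928.

7.93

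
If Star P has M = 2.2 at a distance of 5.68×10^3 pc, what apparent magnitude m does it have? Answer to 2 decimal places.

15.97

m = M + 5 log₁₀(d/10 pc) = 2.2 + 5 log₁₀(5.68×10^3/10)
  = 2.2 + 5 × 2.754 = 2.2 + 13.77 = 15.97.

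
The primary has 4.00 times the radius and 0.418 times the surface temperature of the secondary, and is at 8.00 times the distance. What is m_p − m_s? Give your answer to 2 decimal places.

5.29

L_p/L_s = (4.00)²(0.418)⁴ = 0.4885.
F_p/F_s = (L_p/L_s)/(d_p/d_s)² = 0.4885/64.00 = 0.007632.
m_p − m_s = −2.5 log₁₀(0.007632) = 5.29.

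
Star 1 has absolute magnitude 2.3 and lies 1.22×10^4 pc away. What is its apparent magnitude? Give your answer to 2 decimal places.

m = M + 5 log₁₀(d/10 pc) = 2.3 + 5 log₁₀(1.22×10^4/10)
  = 2.3 + 5 × 3.086 = 2.3 + 15.43 = 17.73.

17.73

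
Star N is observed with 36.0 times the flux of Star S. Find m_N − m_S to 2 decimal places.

-3.89

m_N − m_S = −2.5 log₁₀(F_N/F_S) = −2.5 log₁₀(36.0) = −2.5 × (1.556) = -3.891.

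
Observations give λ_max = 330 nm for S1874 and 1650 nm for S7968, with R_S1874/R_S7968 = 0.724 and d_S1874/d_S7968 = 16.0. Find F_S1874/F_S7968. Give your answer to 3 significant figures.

Wien's law: T_S1874/T_S7968 = λ_S7968/λ_S1874 = 1650/330 = 5.000.
L_S1874/L_S7968 = (R_S1874/R_S7968)²(T_S1874/T_S7968)⁴ = (0.724)²(5.000)⁴ = 327.6.
F_S1874/F_S7968 = (L_S1874/L_S7968)/(d_S1874/d_S7968)² = 327.6/(16.0)² = 1.280.

1.28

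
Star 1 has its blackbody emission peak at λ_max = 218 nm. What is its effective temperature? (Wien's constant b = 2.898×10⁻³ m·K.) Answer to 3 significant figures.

T = b/λ_max = 2.898×10⁻³ / (218×10⁻⁹) = 1.329×10^4 K.

1.33×10^4 K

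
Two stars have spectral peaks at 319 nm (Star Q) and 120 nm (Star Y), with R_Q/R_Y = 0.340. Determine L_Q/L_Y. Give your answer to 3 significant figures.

0.00231

Wien's law gives T ∝ 1/λ_max, so T_Q/T_Y = λ_Y/λ_Q = 120/319 = 0.3762.
Then L ∝ R²T⁴ gives L_Q/L_Y = (0.340)² × (0.3762)⁴ = 0.1156 × 0.02002 = 0.002315.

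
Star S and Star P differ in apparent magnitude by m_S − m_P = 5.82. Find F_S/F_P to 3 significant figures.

F_S/F_P = 10^(−(m_S − m_P)/2.5) = 10^(-5.82/2.5) = 10^-2.328 = 0.004699.

0.00470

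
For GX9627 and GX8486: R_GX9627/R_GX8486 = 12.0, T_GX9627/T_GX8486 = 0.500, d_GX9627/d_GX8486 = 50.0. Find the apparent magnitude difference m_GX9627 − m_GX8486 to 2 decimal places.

6.11

L_GX9627/L_GX8486 = (12.0)²(0.500)⁴ = 9.000.
F_GX9627/F_GX8486 = (L_GX9627/L_GX8486)/(d_GX9627/d_GX8486)² = 9.000/2500 = 0.003600.
m_GX9627 − m_GX8486 = −2.5 log₁₀(0.003600) = 6.11.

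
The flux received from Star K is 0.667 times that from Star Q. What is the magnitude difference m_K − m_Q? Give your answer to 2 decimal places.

m_K − m_Q = −2.5 log₁₀(F_K/F_Q) = −2.5 log₁₀(0.667) = −2.5 × (-0.176) = 0.440.

0.44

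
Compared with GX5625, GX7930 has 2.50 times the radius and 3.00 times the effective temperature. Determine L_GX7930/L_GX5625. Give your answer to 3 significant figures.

506

From the Stefan–Boltzmann law, L ∝ R²T⁴, so
L_GX7930/L_GX5625 = (R_GX7930/R_GX5625)² (T_GX7930/T_GX5625)⁴ = (2.50)² × (3.00)⁴ = 6.250 × 81.00 = 506.2.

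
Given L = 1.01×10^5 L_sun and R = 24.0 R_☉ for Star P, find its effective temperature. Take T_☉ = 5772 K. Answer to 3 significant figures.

2.10×10^4 K

T/T_☉ = (L/L_☉)^(1/4) / (R/R_☉)^(1/2)
T = 5772 × (1.01×10^5)^(1/4) / √(24.0) = 5772 × 17.83 / 4.899 = 2.100×10^4 K.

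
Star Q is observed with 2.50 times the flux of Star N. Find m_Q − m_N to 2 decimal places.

-0.99

m_Q − m_N = −2.5 log₁₀(F_Q/F_N) = −2.5 log₁₀(2.50) = −2.5 × (0.398) = -0.995.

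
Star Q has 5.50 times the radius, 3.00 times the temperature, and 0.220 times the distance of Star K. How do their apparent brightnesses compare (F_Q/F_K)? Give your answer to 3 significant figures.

5.06×10^4

L_Q/L_K = (R_Q/R_K)²(T_Q/T_K)⁴ = (5.50)² × (3.00)⁴ = 2450.
F_Q/F_K = (L_Q/L_K)/(d_Q/d_K)² = 2450 / (0.220)² = 5.062×10^4.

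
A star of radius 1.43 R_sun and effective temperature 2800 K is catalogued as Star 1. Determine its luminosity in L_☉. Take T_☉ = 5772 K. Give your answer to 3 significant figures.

L/L_☉ = (R/R_☉)² (T/T_☉)⁴ = (1.43)² × (2800/5772)⁴
       = 2.045 × (0.4851)⁴ = 2.045 × 0.05538 = 0.1132.

0.113 L_☉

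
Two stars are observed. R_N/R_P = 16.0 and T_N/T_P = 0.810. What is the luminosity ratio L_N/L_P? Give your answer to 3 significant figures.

110

From the Stefan–Boltzmann law, L ∝ R²T⁴, so
L_N/L_P = (R_N/R_P)² (T_N/T_P)⁴ = (16.0)² × (0.810)⁴ = 256.0 × 0.4305 = 110.2.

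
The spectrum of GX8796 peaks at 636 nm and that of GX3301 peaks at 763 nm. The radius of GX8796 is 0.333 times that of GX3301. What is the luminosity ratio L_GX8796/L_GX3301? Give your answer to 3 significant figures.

Wien's law gives T ∝ 1/λ_max, so T_GX8796/T_GX3301 = λ_GX3301/λ_GX8796 = 763/636 = 1.200.
Then L ∝ R²T⁴ gives L_GX8796/L_GX3301 = (0.333)² × (1.200)⁴ = 0.1109 × 2.071 = 0.2297.

0.230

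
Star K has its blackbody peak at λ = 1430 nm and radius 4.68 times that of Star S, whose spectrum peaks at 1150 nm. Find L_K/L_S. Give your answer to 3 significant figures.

Wien's law gives T ∝ 1/λ_max, so T_K/T_S = λ_S/λ_K = 1150/1430 = 0.8042.
Then L ∝ R²T⁴ gives L_K/L_S = (4.68)² × (0.8042)⁴ = 21.90 × 0.4183 = 9.161.

9.16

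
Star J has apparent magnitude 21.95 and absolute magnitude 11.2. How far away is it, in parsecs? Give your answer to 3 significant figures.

m − M = 5 log₁₀(d/10 pc)
21.95 − (11.2) = 10.75 = 5 log₁₀(d/10)
d = 10 × 10^(10.75/5) = 10 × 10^2.150 = 1413 pc.

1.41×10^3 pc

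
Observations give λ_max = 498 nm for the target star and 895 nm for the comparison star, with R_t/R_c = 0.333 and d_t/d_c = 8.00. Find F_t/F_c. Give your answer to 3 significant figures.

0.0181

Wien's law: T_t/T_c = λ_c/λ_t = 895/498 = 1.797.
L_t/L_c = (R_t/R_c)²(T_t/T_c)⁴ = (0.333)²(1.797)⁴ = 1.157.
F_t/F_c = (L_t/L_c)/(d_t/d_c)² = 1.157/(8.00)² = 0.01808.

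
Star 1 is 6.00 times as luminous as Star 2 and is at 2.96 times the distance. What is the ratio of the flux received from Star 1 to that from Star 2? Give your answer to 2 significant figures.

0.68

F = L/(4πd²), so F_1/F_2 = (L_1/L_2) / (d_1/d_2)²
= 6.00 / (2.96)² = 6.00 / 8.762 = 0.6848.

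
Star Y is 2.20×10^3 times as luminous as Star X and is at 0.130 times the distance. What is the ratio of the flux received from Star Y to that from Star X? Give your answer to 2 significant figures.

F = L/(4πd²), so F_Y/F_X = (L_Y/L_X) / (d_Y/d_X)²
= 2.20×10^3 / (0.130)² = 2.20×10^3 / 0.01690 = 1.302×10^5.

1.3×10^5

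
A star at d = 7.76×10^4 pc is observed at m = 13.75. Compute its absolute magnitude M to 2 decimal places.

M = m − 5 log₁₀(d/10 pc) = 13.75 − 5 log₁₀(7.76×10^4/10)
  = 13.75 − 5 × 3.890 = 13.75 − 19.45 = -5.70.

-5.70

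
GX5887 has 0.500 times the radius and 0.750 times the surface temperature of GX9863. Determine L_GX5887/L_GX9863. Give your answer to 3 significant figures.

0.0791

From the Stefan–Boltzmann law, L ∝ R²T⁴, so
L_GX5887/L_GX9863 = (R_GX5887/R_GX9863)² (T_GX5887/T_GX9863)⁴ = (0.500)² × (0.750)⁴ = 0.2500 × 0.3164 = 0.07910.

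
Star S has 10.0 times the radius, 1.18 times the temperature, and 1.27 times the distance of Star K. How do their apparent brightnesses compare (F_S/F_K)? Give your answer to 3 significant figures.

L_S/L_K = (R_S/R_K)²(T_S/T_K)⁴ = (10.0)² × (1.18)⁴ = 193.9.
F_S/F_K = (L_S/L_K)/(d_S/d_K)² = 193.9 / (1.27)² = 120.2.

120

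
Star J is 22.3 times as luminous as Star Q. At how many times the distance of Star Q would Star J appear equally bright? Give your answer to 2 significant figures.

Equal flux requires L_J/d_J² = L_Q/d_Q², so d_J/d_Q = √(L_J/L_Q)
= √(22.3) = 4.722.

4.7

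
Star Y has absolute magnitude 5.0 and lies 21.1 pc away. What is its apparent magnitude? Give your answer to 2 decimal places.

6.62

m = M + 5 log₁₀(d/10 pc) = 5.0 + 5 log₁₀(21.1/10)
  = 5.0 + 5 × 0.324 = 5.0 + 1.62 = 6.62.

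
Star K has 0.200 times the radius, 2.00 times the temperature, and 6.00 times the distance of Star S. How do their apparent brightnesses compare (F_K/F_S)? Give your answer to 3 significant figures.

L_K/L_S = (R_K/R_S)²(T_K/T_S)⁴ = (0.200)² × (2.00)⁴ = 0.6400.
F_K/F_S = (L_K/L_S)/(d_K/d_S)² = 0.6400 / (6.00)² = 0.01778.

0.0178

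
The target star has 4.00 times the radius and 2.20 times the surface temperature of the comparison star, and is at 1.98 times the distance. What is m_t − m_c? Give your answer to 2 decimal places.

L_t/L_c = (4.00)²(2.20)⁴ = 374.8.
F_t/F_c = (L_t/L_c)/(d_t/d_c)² = 374.8/3.920 = 95.60.
m_t − m_c = −2.5 log₁₀(95.60) = -4.95.

-4.95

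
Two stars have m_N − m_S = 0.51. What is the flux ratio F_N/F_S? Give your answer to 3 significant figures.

0.625

F_N/F_S = 10^(−(m_N − m_S)/2.5) = 10^(-0.51/2.5) = 10^-0.204 = 0.6252.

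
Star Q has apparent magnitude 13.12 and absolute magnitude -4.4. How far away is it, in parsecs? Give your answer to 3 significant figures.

3.19×10^4 pc

m − M = 5 log₁₀(d/10 pc)
13.12 − (-4.4) = 17.52 = 5 log₁₀(d/10)
d = 10 × 10^(17.52/5) = 10 × 10^3.504 = 3.192×10^4 pc.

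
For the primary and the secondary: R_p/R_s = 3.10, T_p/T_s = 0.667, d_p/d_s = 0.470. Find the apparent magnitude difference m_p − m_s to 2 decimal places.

L_p/L_s = (3.10)²(0.667)⁴ = 1.902.
F_p/F_s = (L_p/L_s)/(d_p/d_s)² = 1.902/0.2209 = 8.611.
m_p − m_s = −2.5 log₁₀(8.611) = -2.34.

-2.34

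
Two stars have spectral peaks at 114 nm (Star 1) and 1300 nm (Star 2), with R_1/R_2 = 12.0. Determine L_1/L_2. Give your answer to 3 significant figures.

2.44×10^6

Wien's law gives T ∝ 1/λ_max, so T_1/T_2 = λ_2/λ_1 = 1300/114 = 11.40.
Then L ∝ R²T⁴ gives L_1/L_2 = (12.0)² × (11.40)⁴ = 144.0 × 1.691×10^4 = 2.435×10^6.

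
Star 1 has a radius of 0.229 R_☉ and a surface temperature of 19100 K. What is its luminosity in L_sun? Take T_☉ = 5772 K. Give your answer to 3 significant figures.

6.29 L_sun

L/L_☉ = (R/R_☉)² (T/T_☉)⁴ = (0.229)² × (19100/5772)⁴
       = 0.05244 × (3.309)⁴ = 0.05244 × 119.9 = 6.288.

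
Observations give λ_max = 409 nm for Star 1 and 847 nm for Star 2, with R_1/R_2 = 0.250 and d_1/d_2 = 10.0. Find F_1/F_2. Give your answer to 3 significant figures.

Wien's law: T_1/T_2 = λ_2/λ_1 = 847/409 = 2.071.
L_1/L_2 = (R_1/R_2)²(T_1/T_2)⁴ = (0.250)²(2.071)⁴ = 1.150.
F_1/F_2 = (L_1/L_2)/(d_1/d_2)² = 1.150/(10.0)² = 0.01150.

0.0115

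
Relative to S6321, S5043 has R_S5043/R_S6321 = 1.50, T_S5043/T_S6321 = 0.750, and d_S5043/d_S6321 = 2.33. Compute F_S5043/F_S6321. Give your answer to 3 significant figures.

L_S5043/L_S6321 = (R_S5043/R_S6321)²(T_S5043/T_S6321)⁴ = (1.50)² × (0.750)⁴ = 0.7119.
F_S5043/F_S6321 = (L_S5043/L_S6321)/(d_S5043/d_S6321)² = 0.7119 / (2.33)² = 0.1311.

0.131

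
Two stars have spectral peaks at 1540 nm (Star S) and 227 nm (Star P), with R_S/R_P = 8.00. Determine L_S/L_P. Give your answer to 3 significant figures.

Wien's law gives T ∝ 1/λ_max, so T_S/T_P = λ_P/λ_S = 227/1540 = 0.1474.
Then L ∝ R²T⁴ gives L_S/L_P = (8.00)² × (0.1474)⁴ = 64.00 × 4.721×10^-4 = 0.03021.

0.0302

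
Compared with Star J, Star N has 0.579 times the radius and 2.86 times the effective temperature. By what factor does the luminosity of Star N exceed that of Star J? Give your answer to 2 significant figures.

22

From the Stefan–Boltzmann law, L ∝ R²T⁴, so
L_N/L_J = (R_N/R_J)² (T_N/T_J)⁴ = (0.579)² × (2.86)⁴ = 0.3352 × 66.91 = 22.43.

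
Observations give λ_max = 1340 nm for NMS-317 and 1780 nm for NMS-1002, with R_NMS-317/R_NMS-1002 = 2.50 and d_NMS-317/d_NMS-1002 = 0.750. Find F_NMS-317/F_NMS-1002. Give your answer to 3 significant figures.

Wien's law: T_NMS-317/T_NMS-1002 = λ_NMS-1002/λ_NMS-317 = 1780/1340 = 1.328.
L_NMS-317/L_NMS-1002 = (R_NMS-317/R_NMS-1002)²(T_NMS-317/T_NMS-1002)⁴ = (2.50)²(1.328)⁴ = 19.46.
F_NMS-317/F_NMS-1002 = (L_NMS-317/L_NMS-1002)/(d_NMS-317/d_NMS-1002)² = 19.46/(0.750)² = 34.60.

34.6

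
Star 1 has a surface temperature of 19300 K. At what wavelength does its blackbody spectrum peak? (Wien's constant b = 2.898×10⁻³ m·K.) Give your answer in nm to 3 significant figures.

150 nm

λ_max = b/T = 2.898×10⁻³ / 19300 = 1.50×10^-7 m = 150.2 nm.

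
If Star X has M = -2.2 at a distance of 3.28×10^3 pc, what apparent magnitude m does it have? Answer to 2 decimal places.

m = M + 5 log₁₀(d/10 pc) = -2.2 + 5 log₁₀(3.28×10^3/10)
  = -2.2 + 5 × 2.516 = -2.2 + 12.58 = 10.38.

10.38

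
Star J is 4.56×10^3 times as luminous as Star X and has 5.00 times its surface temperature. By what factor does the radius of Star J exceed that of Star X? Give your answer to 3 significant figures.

L ∝ R²T⁴ gives R ∝ √L / T², so
R_J/R_X = √(4.56×10^3) / (5.00)² = 67.53 / 25.00 = 2.701.

2.70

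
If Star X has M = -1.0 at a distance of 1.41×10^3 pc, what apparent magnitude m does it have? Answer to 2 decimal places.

m = M + 5 log₁₀(d/10 pc) = -1.0 + 5 log₁₀(1.41×10^3/10)
  = -1.0 + 5 × 2.149 = -1.0 + 10.75 = 9.75.

9.75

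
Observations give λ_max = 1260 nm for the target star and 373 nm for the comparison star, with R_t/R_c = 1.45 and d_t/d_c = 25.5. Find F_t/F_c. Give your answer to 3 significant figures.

2.48×10^-5

Wien's law: T_t/T_c = λ_c/λ_t = 373/1260 = 0.2960.
L_t/L_c = (R_t/R_c)²(T_t/T_c)⁴ = (1.45)²(0.2960)⁴ = 0.01615.
F_t/F_c = (L_t/L_c)/(d_t/d_c)² = 0.01615/(25.5)² = 2.483×10^-5.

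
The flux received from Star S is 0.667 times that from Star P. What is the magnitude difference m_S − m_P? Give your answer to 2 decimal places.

m_S − m_P = −2.5 log₁₀(F_S/F_P) = −2.5 log₁₀(0.667) = −2.5 × (-0.176) = 0.440.

0.44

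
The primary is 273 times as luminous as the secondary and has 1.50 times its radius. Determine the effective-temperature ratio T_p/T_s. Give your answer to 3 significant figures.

L ∝ R²T⁴ gives T ∝ (L/R²)^(1/4), so
T_p/T_s = (273 / 1.50²)^(1/4) = (121.3)^(1/4) = 3.319.

3.32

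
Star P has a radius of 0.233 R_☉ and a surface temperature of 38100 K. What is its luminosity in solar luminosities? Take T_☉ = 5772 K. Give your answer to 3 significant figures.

103 solar luminosities

L/L_☉ = (R/R_☉)² (T/T_☉)⁴ = (0.233)² × (38100/5772)⁴
       = 0.05429 × (6.601)⁴ = 0.05429 × 1898 = 103.1.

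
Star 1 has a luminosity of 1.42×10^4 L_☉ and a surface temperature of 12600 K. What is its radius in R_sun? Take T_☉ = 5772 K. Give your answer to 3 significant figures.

R/R_☉ = √(L/L_☉) / (T/T_☉)² = √(1.42×10^4) / (2.183)²
       = 119.2 / 4.765 = 25.01.

25.0 R_sun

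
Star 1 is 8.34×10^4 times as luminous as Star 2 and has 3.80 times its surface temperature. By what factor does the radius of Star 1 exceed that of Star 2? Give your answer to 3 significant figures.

L ∝ R²T⁴ gives R ∝ √L / T², so
R_1/R_2 = √(8.34×10^4) / (3.80)² = 288.8 / 14.44 = 20.00.

20.0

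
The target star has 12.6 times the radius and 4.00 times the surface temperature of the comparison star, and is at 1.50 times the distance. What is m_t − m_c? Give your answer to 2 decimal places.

L_t/L_c = (12.6)²(4.00)⁴ = 4.064×10^4.
F_t/F_c = (L_t/L_c)/(d_t/d_c)² = 4.064×10^4/2.250 = 1.806×10^4.
m_t − m_c = −2.5 log₁₀(1.806×10^4) = -10.64.

-10.64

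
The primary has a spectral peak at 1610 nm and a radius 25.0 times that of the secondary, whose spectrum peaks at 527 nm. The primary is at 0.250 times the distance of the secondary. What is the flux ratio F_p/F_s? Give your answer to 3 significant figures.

Wien's law: T_p/T_s = λ_s/λ_p = 527/1610 = 0.3273.
L_p/L_s = (R_p/R_s)²(T_p/T_s)⁴ = (25.0)²(0.3273)⁴ = 7.175.
F_p/F_s = (L_p/L_s)/(d_p/d_s)² = 7.175/(0.250)² = 114.8.

115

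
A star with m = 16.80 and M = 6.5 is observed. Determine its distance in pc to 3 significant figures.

1.15×10^3 pc

m − M = 5 log₁₀(d/10 pc)
16.80 − (6.5) = 10.30 = 5 log₁₀(d/10)
d = 10 × 10^(10.30/5) = 10 × 10^2.060 = 1148 pc.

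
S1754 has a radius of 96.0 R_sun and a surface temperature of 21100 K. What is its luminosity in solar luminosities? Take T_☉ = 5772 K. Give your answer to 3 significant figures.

L/L_☉ = (R/R_☉)² (T/T_☉)⁴ = (96.0)² × (21100/5772)⁴
       = 9216 × (3.656)⁴ = 9216 × 178.6 = 1.646×10^6.

1.65×10^6 solar luminosities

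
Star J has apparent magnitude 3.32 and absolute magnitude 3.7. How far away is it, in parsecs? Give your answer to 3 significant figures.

8.39 pc

m − M = 5 log₁₀(d/10 pc)
3.32 − (3.7) = -0.38 = 5 log₁₀(d/10)
d = 10 × 10^(-0.38/5) = 10 × 10^-0.076 = 8.395 pc.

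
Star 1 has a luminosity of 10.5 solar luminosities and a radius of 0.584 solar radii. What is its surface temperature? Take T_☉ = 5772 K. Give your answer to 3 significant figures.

1.36×10^4 K

T/T_☉ = (L/L_☉)^(1/4) / (R/R_☉)^(1/2)
T = 5772 × (10.5)^(1/4) / √(0.584) = 5772 × 1.800 / 0.7642 = 1.360×10^4 K.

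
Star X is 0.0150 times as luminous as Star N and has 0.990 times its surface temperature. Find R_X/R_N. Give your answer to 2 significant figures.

0.12

L ∝ R²T⁴ gives R ∝ √L / T², so
R_X/R_N = √(0.0150) / (0.990)² = 0.1225 / 0.9801 = 0.1250.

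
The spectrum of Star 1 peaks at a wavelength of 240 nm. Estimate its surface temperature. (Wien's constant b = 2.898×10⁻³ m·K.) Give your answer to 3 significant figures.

1.21×10^4 K

T = b/λ_max = 2.898×10⁻³ / (240×10⁻⁹) = 1.207×10^4 K.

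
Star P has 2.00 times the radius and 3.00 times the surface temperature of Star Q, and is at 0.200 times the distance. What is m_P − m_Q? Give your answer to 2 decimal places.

-9.77

L_P/L_Q = (2.00)²(3.00)⁴ = 324.0.
F_P/F_Q = (L_P/L_Q)/(d_P/d_Q)² = 324.0/0.04000 = 8100.
m_P − m_Q = −2.5 log₁₀(8100) = -9.77.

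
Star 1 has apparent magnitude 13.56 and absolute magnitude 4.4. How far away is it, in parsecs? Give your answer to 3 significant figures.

679 pc

m − M = 5 log₁₀(d/10 pc)
13.56 − (4.4) = 9.16 = 5 log₁₀(d/10)
d = 10 × 10^(9.16/5) = 10 × 10^1.832 = 679.2 pc.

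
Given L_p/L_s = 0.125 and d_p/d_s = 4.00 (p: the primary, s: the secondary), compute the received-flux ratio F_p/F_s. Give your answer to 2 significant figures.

F = L/(4πd²), so F_p/F_s = (L_p/L_s) / (d_p/d_s)²
= 0.125 / (4.00)² = 0.125 / 16.00 = 0.007812.

0.0078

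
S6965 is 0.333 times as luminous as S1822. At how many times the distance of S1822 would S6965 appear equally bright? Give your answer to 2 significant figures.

0.58

Equal flux requires L_S6965/d_S6965² = L_S1822/d_S1822², so d_S6965/d_S1822 = √(L_S6965/L_S1822)
= √(0.333) = 0.5771.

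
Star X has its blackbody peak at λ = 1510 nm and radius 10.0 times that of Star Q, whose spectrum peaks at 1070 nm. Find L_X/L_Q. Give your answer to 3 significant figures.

25.2

Wien's law gives T ∝ 1/λ_max, so T_X/T_Q = λ_Q/λ_X = 1070/1510 = 0.7086.
Then L ∝ R²T⁴ gives L_X/L_Q = (10.0)² × (0.7086)⁴ = 100.0 × 0.2521 = 25.21.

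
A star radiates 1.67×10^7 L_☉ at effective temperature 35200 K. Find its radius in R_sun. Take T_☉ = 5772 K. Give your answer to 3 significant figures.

110 R_sun

R/R_☉ = √(L/L_☉) / (T/T_☉)² = √(1.67×10^7) / (6.098)²
       = 4087 / 37.19 = 109.9.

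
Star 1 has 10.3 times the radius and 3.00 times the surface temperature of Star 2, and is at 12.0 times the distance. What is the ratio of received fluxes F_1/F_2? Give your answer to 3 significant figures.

L_1/L_2 = (R_1/R_2)²(T_1/T_2)⁴ = (10.3)² × (3.00)⁴ = 8593.
F_1/F_2 = (L_1/L_2)/(d_1/d_2)² = 8593 / (12.0)² = 59.68.

59.7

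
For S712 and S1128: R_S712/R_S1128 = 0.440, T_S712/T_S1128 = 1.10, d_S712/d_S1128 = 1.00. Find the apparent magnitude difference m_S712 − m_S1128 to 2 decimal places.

L_S712/L_S1128 = (0.440)²(1.10)⁴ = 0.2834.
F_S712/F_S1128 = (L_S712/L_S1128)/(d_S712/d_S1128)² = 0.2834/1.000 = 0.2834.
m_S712 − m_S1128 = −2.5 log₁₀(0.2834) = 1.37.

1.37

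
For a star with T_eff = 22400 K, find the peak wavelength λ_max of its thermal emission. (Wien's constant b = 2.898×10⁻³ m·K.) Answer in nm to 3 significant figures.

129 nm

λ_max = b/T = 2.898×10⁻³ / 22400 = 1.29×10^-7 m = 129.4 nm.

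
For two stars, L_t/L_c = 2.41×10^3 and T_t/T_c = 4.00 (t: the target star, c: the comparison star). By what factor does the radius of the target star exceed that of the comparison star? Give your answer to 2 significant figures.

L ∝ R²T⁴ gives R ∝ √L / T², so
R_t/R_c = √(2.41×10^3) / (4.00)² = 49.09 / 16.00 = 3.068.

3.1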